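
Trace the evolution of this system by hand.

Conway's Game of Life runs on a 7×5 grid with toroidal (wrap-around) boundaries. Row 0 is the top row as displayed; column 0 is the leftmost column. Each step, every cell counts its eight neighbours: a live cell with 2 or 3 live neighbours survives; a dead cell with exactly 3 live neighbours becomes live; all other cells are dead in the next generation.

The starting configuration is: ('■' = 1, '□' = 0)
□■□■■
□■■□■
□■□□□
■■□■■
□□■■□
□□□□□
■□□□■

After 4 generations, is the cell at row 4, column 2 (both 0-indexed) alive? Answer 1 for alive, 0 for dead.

[0] □■□■■
□■■□■
□■□□□
■■□■■
□□■■□
□□□□□
■□□□■
[1] □■□□□
□■□□■
□□□□□
■■□■■
■■■■□
□□□■■
■□□■■
[2] □■■■□
■□□□□
□■■■□
□□□■□
□□□□□
□□□□□
■□■■□
[3] ■□□■□
■□□□■
□■■■■
□□□■□
□□□□□
□□□□□
□□□■■
[4] ■□□■□
□□□□□
□■■□□
□□□■■
□□□□□
□□□□□
□□□■■

0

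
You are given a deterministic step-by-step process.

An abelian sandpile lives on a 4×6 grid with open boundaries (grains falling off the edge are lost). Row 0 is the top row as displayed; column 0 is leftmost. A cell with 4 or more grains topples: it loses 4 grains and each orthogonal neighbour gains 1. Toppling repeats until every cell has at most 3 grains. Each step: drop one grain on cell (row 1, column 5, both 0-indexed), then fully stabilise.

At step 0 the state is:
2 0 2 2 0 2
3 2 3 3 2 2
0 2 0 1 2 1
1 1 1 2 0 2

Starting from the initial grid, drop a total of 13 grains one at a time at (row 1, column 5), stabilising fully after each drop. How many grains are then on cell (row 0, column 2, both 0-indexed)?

3

k=0  2 0 2 2 0 2
3 2 3 3 2 2
0 2 0 1 2 1
1 1 1 2 0 2
k=1  2 0 2 2 0 2
3 2 3 3 2 3
0 2 0 1 2 1
1 1 1 2 0 2
k=2  2 0 2 2 0 3
3 2 3 3 3 0
0 2 0 1 2 2
1 1 1 2 0 2
k=3  2 0 2 2 0 3
3 2 3 3 3 1
0 2 0 1 2 2
1 1 1 2 0 2
k=4  2 0 2 2 0 3
3 2 3 3 3 2
0 2 0 1 2 2
1 1 1 2 0 2
k=5  2 0 2 2 0 3
3 2 3 3 3 3
0 2 0 1 2 2
1 1 1 2 0 2
k=6  2 0 3 3 2 0
3 3 0 1 1 2
0 2 1 2 3 3
1 1 1 2 0 2
k=7  2 0 3 3 2 0
3 3 0 1 1 3
0 2 1 2 3 3
1 1 1 2 0 2
k=8  2 0 3 3 2 1
3 3 0 1 3 1
0 2 1 3 0 1
1 1 1 2 1 3
k=9  2 0 3 3 2 1
3 3 0 1 3 2
0 2 1 3 0 1
1 1 1 2 1 3
k=10  2 0 3 3 2 1
3 3 0 1 3 3
0 2 1 3 0 1
1 1 1 2 1 3
k=11  2 0 3 3 3 2
3 3 0 2 0 1
0 2 1 3 1 2
1 1 1 2 1 3
k=12  2 0 3 3 3 2
3 3 0 2 0 2
0 2 1 3 1 2
1 1 1 2 1 3
k=13  2 0 3 3 3 2
3 3 0 2 0 3
0 2 1 3 1 2
1 1 1 2 1 3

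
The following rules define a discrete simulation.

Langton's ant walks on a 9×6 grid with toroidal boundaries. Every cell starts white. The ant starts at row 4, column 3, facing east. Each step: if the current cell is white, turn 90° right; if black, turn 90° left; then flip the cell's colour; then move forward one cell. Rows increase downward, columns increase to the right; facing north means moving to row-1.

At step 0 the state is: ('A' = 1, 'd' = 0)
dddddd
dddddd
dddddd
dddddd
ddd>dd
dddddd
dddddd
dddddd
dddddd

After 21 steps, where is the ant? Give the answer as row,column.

k=0  dddddd
dddddd
dddddd
dddddd
ddd>dd
dddddd
dddddd
dddddd
dddddd
k=1  dddddd
dddddd
dddddd
dddddd
dddAdd
dddvdd
dddddd
dddddd
dddddd
k=2  dddddd
dddddd
dddddd
dddddd
dddAdd
dd<Add
dddddd
dddddd
dddddd
k=3  dddddd
dddddd
dddddd
dddddd
dd^Add
ddAAdd
dddddd
dddddd
dddddd
k=4  dddddd
dddddd
dddddd
dddddd
ddA>dd
ddAAdd
dddddd
dddddd
dddddd
k=5  dddddd
dddddd
dddddd
ddd^dd
ddAddd
ddAAdd
dddddd
dddddd
dddddd
k=6  dddddd
dddddd
dddddd
dddA>d
ddAddd
ddAAdd
dddddd
dddddd
dddddd
k=7  dddddd
dddddd
dddddd
dddAAd
ddAdvd
ddAAdd
dddddd
dddddd
dddddd
k=8  dddddd
dddddd
dddddd
dddAAd
ddA<Ad
ddAAdd
dddddd
dddddd
dddddd
k=9  dddddd
dddddd
dddddd
ddd^Ad
ddAAAd
ddAAdd
dddddd
dddddd
dddddd
k=10  dddddd
dddddd
dddddd
dd<dAd
ddAAAd
ddAAdd
dddddd
dddddd
dddddd
k=11  dddddd
dddddd
dd^ddd
ddAdAd
ddAAAd
ddAAdd
dddddd
dddddd
dddddd
k=12  dddddd
dddddd
ddA>dd
ddAdAd
ddAAAd
ddAAdd
dddddd
dddddd
dddddd
k=13  dddddd
dddddd
ddAAdd
ddAvAd
ddAAAd
ddAAdd
dddddd
dddddd
dddddd
k=14  dddddd
dddddd
ddAAdd
dd<AAd
ddAAAd
ddAAdd
dddddd
dddddd
dddddd
k=15  dddddd
dddddd
ddAAdd
dddAAd
ddvAAd
ddAAdd
dddddd
dddddd
dddddd
k=16  dddddd
dddddd
ddAAdd
dddAAd
ddd>Ad
ddAAdd
dddddd
dddddd
dddddd
k=17  dddddd
dddddd
ddAAdd
ddd^Ad
ddddAd
ddAAdd
dddddd
dddddd
dddddd
k=18  dddddd
dddddd
ddAAdd
dd<dAd
ddddAd
ddAAdd
dddddd
dddddd
dddddd
k=19  dddddd
dddddd
dd^Add
ddAdAd
ddddAd
ddAAdd
dddddd
dddddd
dddddd
k=20  dddddd
dddddd
d<dAdd
ddAdAd
ddddAd
ddAAdd
dddddd
dddddd
dddddd
k=21  dddddd
d^dddd
dAdAdd
ddAdAd
ddddAd
ddAAdd
dddddd
dddddd
dddddd

1,1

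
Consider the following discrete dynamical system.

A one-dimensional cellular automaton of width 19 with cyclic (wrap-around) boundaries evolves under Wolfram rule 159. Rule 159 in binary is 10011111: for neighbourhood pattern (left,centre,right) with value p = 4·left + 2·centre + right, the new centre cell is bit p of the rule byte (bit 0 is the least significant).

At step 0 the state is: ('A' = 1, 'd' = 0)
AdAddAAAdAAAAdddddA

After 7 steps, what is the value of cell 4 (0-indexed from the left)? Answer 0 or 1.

1

0) AdAddAAAdAAAAdddddA
1) ddAAAAAddAAAdAAAAAA
2) AAAAAAdAAAAddAAAAAd
3) AAAAAddAAAdAAAAAAdd
4) AAAAdAAAAddAAAAAdAA
5) AAAddAAAdAAAAAAddAA
6) AAdAAAAddAAAAAdAAAA
7) AddAAAdAAAAAAddAAAA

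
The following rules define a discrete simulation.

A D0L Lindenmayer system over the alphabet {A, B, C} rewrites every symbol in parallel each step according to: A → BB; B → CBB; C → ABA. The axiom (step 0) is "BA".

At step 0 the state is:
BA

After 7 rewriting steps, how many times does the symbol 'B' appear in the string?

t=0: BA
t=1: CBBBB
t=2: ABACBBCBBCBBCBB
t=3: BBCBBBBABACBBCBBABACBBCBBABACBBCBBABACBBCBB
t=4: CBBCBBABACBBCBBCBBCBBBBCBBBBABACBBCBBABACBBCBBBBCBBBBABACB…BACBBCBBBBCBBBBABACBBCBBABACBBCBBBBCBBBBABACBBCBBABACBBCBB  (len 121)
t=5: ABACBBCBBABACBBCBBBBCBBBBABACBBCBBABACBBCBBABACBBCBBABACBB…BBCBBCBBBBCBBBBABACBBCBBABACBBCBBBBCBBBBABACBBCBBABACBBCBB  (len 345)
t=6: BBCBBBBABACBBCBBABACBBCBBBBCBBBBABACBBCBBABACBBCBBCBBCBBAB…BBCBBCBBBBCBBBBABACBBCBBABACBBCBBBBCBBBBABACBBCBBABACBBCBB  (len 983)
t=7: CBBCBBABACBBCBBCBBCBBBBCBBBBABACBBCBBABACBBCBBBBCBBBBABACB…BBCBBCBBBBCBBBBABACBBCBBABACBBCBBBBCBBBBABACBBCBBABACBBCBB  (len 2795)

1750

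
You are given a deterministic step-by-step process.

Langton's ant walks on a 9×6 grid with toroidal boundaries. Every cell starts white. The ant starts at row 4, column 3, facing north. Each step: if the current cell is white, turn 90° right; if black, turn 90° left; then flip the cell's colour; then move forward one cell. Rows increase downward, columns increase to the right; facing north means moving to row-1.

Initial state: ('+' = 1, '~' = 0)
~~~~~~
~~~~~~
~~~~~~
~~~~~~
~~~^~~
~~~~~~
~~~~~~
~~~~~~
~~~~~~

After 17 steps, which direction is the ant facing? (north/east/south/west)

west

0) ~~~~~~
~~~~~~
~~~~~~
~~~~~~
~~~^~~
~~~~~~
~~~~~~
~~~~~~
~~~~~~
1) ~~~~~~
~~~~~~
~~~~~~
~~~~~~
~~~+>~
~~~~~~
~~~~~~
~~~~~~
~~~~~~
2) ~~~~~~
~~~~~~
~~~~~~
~~~~~~
~~~++~
~~~~v~
~~~~~~
~~~~~~
~~~~~~
3) ~~~~~~
~~~~~~
~~~~~~
~~~~~~
~~~++~
~~~<+~
~~~~~~
~~~~~~
~~~~~~
4) ~~~~~~
~~~~~~
~~~~~~
~~~~~~
~~~^+~
~~~++~
~~~~~~
~~~~~~
~~~~~~
5) ~~~~~~
~~~~~~
~~~~~~
~~~~~~
~~<~+~
~~~++~
~~~~~~
~~~~~~
~~~~~~
6) ~~~~~~
~~~~~~
~~~~~~
~~^~~~
~~+~+~
~~~++~
~~~~~~
~~~~~~
~~~~~~
7) ~~~~~~
~~~~~~
~~~~~~
~~+>~~
~~+~+~
~~~++~
~~~~~~
~~~~~~
~~~~~~
8) ~~~~~~
~~~~~~
~~~~~~
~~++~~
~~+v+~
~~~++~
~~~~~~
~~~~~~
~~~~~~
9) ~~~~~~
~~~~~~
~~~~~~
~~++~~
~~<++~
~~~++~
~~~~~~
~~~~~~
~~~~~~
10) ~~~~~~
~~~~~~
~~~~~~
~~++~~
~~~++~
~~v++~
~~~~~~
~~~~~~
~~~~~~
11) ~~~~~~
~~~~~~
~~~~~~
~~++~~
~~~++~
~<+++~
~~~~~~
~~~~~~
~~~~~~
12) ~~~~~~
~~~~~~
~~~~~~
~~++~~
~^~++~
~++++~
~~~~~~
~~~~~~
~~~~~~
13) ~~~~~~
~~~~~~
~~~~~~
~~++~~
~+>++~
~++++~
~~~~~~
~~~~~~
~~~~~~
14) ~~~~~~
~~~~~~
~~~~~~
~~++~~
~++++~
~+v++~
~~~~~~
~~~~~~
~~~~~~
15) ~~~~~~
~~~~~~
~~~~~~
~~++~~
~++++~
~+~>+~
~~~~~~
~~~~~~
~~~~~~
16) ~~~~~~
~~~~~~
~~~~~~
~~++~~
~++^+~
~+~~+~
~~~~~~
~~~~~~
~~~~~~
17) ~~~~~~
~~~~~~
~~~~~~
~~++~~
~+<~+~
~+~~+~
~~~~~~
~~~~~~
~~~~~~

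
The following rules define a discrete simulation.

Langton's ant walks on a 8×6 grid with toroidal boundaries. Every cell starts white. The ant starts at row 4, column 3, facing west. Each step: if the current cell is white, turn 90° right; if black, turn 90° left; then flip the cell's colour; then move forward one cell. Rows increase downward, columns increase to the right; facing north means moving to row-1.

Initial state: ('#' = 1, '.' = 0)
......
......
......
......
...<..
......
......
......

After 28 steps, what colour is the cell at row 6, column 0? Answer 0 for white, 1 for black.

0) ......
......
......
......
...<..
......
......
......
1) ......
......
......
...^..
...#..
......
......
......
2) ......
......
......
...#>.
...#..
......
......
......
3) ......
......
......
...##.
...#v.
......
......
......
4) ......
......
......
...##.
...<#.
......
......
......
5) ......
......
......
...##.
....#.
...v..
......
......
6) ......
......
......
...##.
....#.
..<#..
......
......
7) ......
......
......
...##.
..^.#.
..##..
......
......
8) ......
......
......
...##.
..#>#.
..##..
......
......
9) ......
......
......
...##.
..###.
..#v..
......
......
10) ......
......
......
...##.
..###.
..#.>.
......
......
11) ......
......
......
...##.
..###.
..#.#.
....v.
......
12) ......
......
......
...##.
..###.
..#.#.
...<#.
......
13) ......
......
......
...##.
..###.
..#^#.
...##.
......
14) ......
......
......
...##.
..###.
..##>.
...##.
......
15) ......
......
......
...##.
..##^.
..##..
...##.
......
16) ......
......
......
...##.
..#<..
..##..
...##.
......
17) ......
......
......
...##.
..#...
..#v..
...##.
......
18) ......
......
......
...##.
..#...
..#.>.
...##.
......
19) ......
......
......
...##.
..#...
..#.#.
...#v.
......
20) ......
......
......
...##.
..#...
..#.#.
...#.>
......
21) ......
......
......
...##.
..#...
..#.#.
...#.#
.....v
22) ......
......
......
...##.
..#...
..#.#.
...#.#
....<#
23) ......
......
......
...##.
..#...
..#.#.
...#^#
....##
24) ......
......
......
...##.
..#...
..#.#.
...##>
....##
25) ......
......
......
...##.
..#...
..#.#^
...##.
....##
26) ......
......
......
...##.
..#...
>.#.##
...##.
....##
27) ......
......
......
...##.
..#...
#.#.##
v..##.
....##
28) ......
......
......
...##.
..#...
#.#.##
#..##<
....##

1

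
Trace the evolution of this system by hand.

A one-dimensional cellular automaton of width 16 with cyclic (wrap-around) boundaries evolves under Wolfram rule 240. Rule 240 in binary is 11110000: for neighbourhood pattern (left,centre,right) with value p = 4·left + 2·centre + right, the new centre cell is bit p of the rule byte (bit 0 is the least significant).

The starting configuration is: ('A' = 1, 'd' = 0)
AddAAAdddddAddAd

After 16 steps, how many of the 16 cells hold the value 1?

6

t=0: AddAAAdddddAddAd
t=1: dAddAAAdddddAddA
t=2: AdAddAAAdddddAdd
t=3: dAdAddAAAdddddAd
t=4: ddAdAddAAAdddddA
t=5: AddAdAddAAAddddd
t=6: dAddAdAddAAAdddd
t=7: ddAddAdAddAAAddd
t=8: dddAddAdAddAAAdd
t=9: ddddAddAdAddAAAd
t=10: dddddAddAdAddAAA
t=11: AdddddAddAdAddAA
t=12: AAdddddAddAdAddA
t=13: AAAdddddAddAdAdd
t=14: dAAAdddddAddAdAd
t=15: ddAAAdddddAddAdA
t=16: AddAAAdddddAddAd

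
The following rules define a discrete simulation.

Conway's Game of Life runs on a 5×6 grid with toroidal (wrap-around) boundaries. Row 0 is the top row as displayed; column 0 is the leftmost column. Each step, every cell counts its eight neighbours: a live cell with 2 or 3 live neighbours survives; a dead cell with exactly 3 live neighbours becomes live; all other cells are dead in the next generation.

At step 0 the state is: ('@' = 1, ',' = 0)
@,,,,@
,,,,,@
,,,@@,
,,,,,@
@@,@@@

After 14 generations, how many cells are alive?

8

step 0: @,,,,@
,,,,,@
,,,@@,
,,,,,@
@@,@@@
step 1: ,@,,,,
@,,,,@
,,,,@@
,,@,,,
,@,,,,
step 2: ,@,,,,
@,,,@@
@,,,@@
,,,,,,
,@@,,,
step 3: ,@@,,@
,@,,@,
@,,,@,
@@,,,@
,@@,,,
step 4: ,,,@,,
,@@@@,
,,,,@,
,,@,,@
,,,,,@
step 5: ,,,@,,
,,@,@,
,@,,@@
,,,,@@
,,,,@,
step 6: ,,,@@,
,,@,@@
@,,,,,
@,,@,,
,,,@@@
step 7: ,,@,,,
,,,,@@
@@,@@,
@,,@,,
,,@,,@
step 8: ,,,@@@
@@@,@@
@@@@,,
@,,@,,
,@@@,,
step 9: ,,,,,,
,,,,,,
,,,,,,
@,,,@,
@@,,,@
step 10: @,,,,,
,,,,,,
,,,,,,
@@,,,,
@@,,,@
step 11: @@,,,@
,,,,,,
,,,,,,
,@,,,@
,,,,,@
step 12: @,,,,@
@,,,,,
,,,,,,
@,,,,,
,@,,@@
step 13: ,@,,@,
@,,,,@
,,,,,,
@,,,,@
,@,,@,
step 14: ,@,,@,
@,,,,@
,,,,,,
@,,,,@
,@,,@,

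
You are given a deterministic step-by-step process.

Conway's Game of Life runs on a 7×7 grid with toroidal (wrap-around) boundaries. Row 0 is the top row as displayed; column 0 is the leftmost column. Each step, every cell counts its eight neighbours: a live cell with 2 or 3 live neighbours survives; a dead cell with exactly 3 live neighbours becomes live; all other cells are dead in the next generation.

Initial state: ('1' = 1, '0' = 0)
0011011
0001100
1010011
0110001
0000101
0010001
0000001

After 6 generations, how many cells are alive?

4

0) 0011011
0001100
1010011
0110001
0000101
0010001
0000001
1) 0011011
1100000
1010111
0111000
0111001
1000001
1011001
2) 0001110
0000000
0000111
0000000
0001001
0000010
0011100
3) 0010010
0001001
0000010
0000101
0000000
0010010
0010000
4) 0011000
0000111
0000111
0000010
0000010
0000000
0111000
5) 0100010
0000001
0000000
0000000
0000000
0010000
0101000
6) 1010000
0000000
0000000
0000000
0000000
0010000
0100000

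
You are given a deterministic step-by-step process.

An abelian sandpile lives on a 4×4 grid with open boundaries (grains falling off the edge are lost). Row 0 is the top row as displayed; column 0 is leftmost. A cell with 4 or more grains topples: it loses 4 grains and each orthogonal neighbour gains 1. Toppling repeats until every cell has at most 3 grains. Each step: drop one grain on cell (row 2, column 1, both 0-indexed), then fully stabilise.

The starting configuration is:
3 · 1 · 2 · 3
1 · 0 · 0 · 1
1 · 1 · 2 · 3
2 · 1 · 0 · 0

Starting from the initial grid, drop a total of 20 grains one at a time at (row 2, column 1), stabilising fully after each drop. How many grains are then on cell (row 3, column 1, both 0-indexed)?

2

gen 0: 3 · 1 · 2 · 3
1 · 0 · 0 · 1
1 · 1 · 2 · 3
2 · 1 · 0 · 0
gen 1: 3 · 1 · 2 · 3
1 · 0 · 0 · 1
1 · 2 · 2 · 3
2 · 1 · 0 · 0
gen 2: 3 · 1 · 2 · 3
1 · 0 · 0 · 1
1 · 3 · 2 · 3
2 · 1 · 0 · 0
gen 3: 3 · 1 · 2 · 3
1 · 1 · 0 · 1
2 · 0 · 3 · 3
2 · 2 · 0 · 0
gen 4: 3 · 1 · 2 · 3
1 · 1 · 0 · 1
2 · 1 · 3 · 3
2 · 2 · 0 · 0
gen 5: 3 · 1 · 2 · 3
1 · 1 · 0 · 1
2 · 2 · 3 · 3
2 · 2 · 0 · 0
gen 6: 3 · 1 · 2 · 3
1 · 1 · 0 · 1
2 · 3 · 3 · 3
2 · 2 · 0 · 0
gen 7: 3 · 1 · 2 · 3
1 · 2 · 1 · 2
3 · 1 · 1 · 0
2 · 3 · 1 · 1
gen 8: 3 · 1 · 2 · 3
1 · 2 · 1 · 2
3 · 2 · 1 · 0
2 · 3 · 1 · 1
gen 9: 3 · 1 · 2 · 3
1 · 2 · 1 · 2
3 · 3 · 1 · 0
2 · 3 · 1 · 1
gen 10: 3 · 1 · 2 · 3
2 · 3 · 1 · 2
1 · 2 · 2 · 0
0 · 1 · 2 · 1
gen 11: 3 · 1 · 2 · 3
2 · 3 · 1 · 2
1 · 3 · 2 · 0
0 · 1 · 2 · 1
gen 12: 3 · 2 · 2 · 3
3 · 0 · 2 · 2
2 · 1 · 3 · 0
0 · 2 · 2 · 1
gen 13: 3 · 2 · 2 · 3
3 · 0 · 2 · 2
2 · 2 · 3 · 0
0 · 2 · 2 · 1
gen 14: 3 · 2 · 2 · 3
3 · 0 · 2 · 2
2 · 3 · 3 · 0
0 · 2 · 2 · 1
gen 15: 3 · 2 · 2 · 3
3 · 1 · 3 · 2
3 · 1 · 0 · 1
0 · 3 · 3 · 1
gen 16: 3 · 2 · 2 · 3
3 · 1 · 3 · 2
3 · 2 · 0 · 1
0 · 3 · 3 · 1
gen 17: 3 · 2 · 2 · 3
3 · 1 · 3 · 2
3 · 3 · 0 · 1
0 · 3 · 3 · 1
gen 18: 0 · 3 · 2 · 3
1 · 3 · 3 · 2
1 · 2 · 2 · 1
2 · 1 · 0 · 2
gen 19: 0 · 3 · 2 · 3
1 · 3 · 3 · 2
1 · 3 · 2 · 1
2 · 1 · 0 · 2
gen 20: 1 · 1 · 1 · 1
2 · 2 · 3 · 0
2 · 2 · 0 · 3
2 · 2 · 1 · 2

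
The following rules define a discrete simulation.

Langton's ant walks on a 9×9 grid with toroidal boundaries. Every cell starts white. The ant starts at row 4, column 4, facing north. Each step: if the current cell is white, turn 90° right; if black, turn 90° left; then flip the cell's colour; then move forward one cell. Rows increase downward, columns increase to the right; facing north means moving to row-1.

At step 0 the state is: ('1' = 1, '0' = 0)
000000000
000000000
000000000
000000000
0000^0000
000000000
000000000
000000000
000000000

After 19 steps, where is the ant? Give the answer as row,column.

gen 0: 000000000
000000000
000000000
000000000
0000^0000
000000000
000000000
000000000
000000000
gen 1: 000000000
000000000
000000000
000000000
00001>000
000000000
000000000
000000000
000000000
gen 2: 000000000
000000000
000000000
000000000
000011000
00000v000
000000000
000000000
000000000
gen 3: 000000000
000000000
000000000
000000000
000011000
0000<1000
000000000
000000000
000000000
gen 4: 000000000
000000000
000000000
000000000
0000^1000
000011000
000000000
000000000
000000000
gen 5: 000000000
000000000
000000000
000000000
000<01000
000011000
000000000
000000000
000000000
gen 6: 000000000
000000000
000000000
000^00000
000101000
000011000
000000000
000000000
000000000
gen 7: 000000000
000000000
000000000
0001>0000
000101000
000011000
000000000
000000000
000000000
gen 8: 000000000
000000000
000000000
000110000
0001v1000
000011000
000000000
000000000
000000000
gen 9: 000000000
000000000
000000000
000110000
000<11000
000011000
000000000
000000000
000000000
gen 10: 000000000
000000000
000000000
000110000
000011000
000v11000
000000000
000000000
000000000
gen 11: 000000000
000000000
000000000
000110000
000011000
00<111000
000000000
000000000
000000000
gen 12: 000000000
000000000
000000000
000110000
00^011000
001111000
000000000
000000000
000000000
gen 13: 000000000
000000000
000000000
000110000
001>11000
001111000
000000000
000000000
000000000
gen 14: 000000000
000000000
000000000
000110000
001111000
001v11000
000000000
000000000
000000000
gen 15: 000000000
000000000
000000000
000110000
001111000
0010>1000
000000000
000000000
000000000
gen 16: 000000000
000000000
000000000
000110000
0011^1000
001001000
000000000
000000000
000000000
gen 17: 000000000
000000000
000000000
000110000
001<01000
001001000
000000000
000000000
000000000
gen 18: 000000000
000000000
000000000
000110000
001001000
001v01000
000000000
000000000
000000000
gen 19: 000000000
000000000
000000000
000110000
001001000
00<101000
000000000
000000000
000000000

5,2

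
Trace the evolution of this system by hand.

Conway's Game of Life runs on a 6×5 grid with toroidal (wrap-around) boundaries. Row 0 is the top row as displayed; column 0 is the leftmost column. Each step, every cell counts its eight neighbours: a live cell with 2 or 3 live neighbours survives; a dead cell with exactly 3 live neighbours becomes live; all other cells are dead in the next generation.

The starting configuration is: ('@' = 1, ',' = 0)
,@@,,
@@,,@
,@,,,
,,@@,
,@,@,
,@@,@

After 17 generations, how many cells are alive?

k=0  ,@@,,
@@,,@
,@,,,
,,@@,
,@,@,
,@@,@
k=1  ,,,,@
,,,,,
,@,@@
,@,@,
@@,,@
,,,,,
k=2  ,,,,,
@,,@@
@,,@@
,@,@,
@@@,@
,,,,@
k=3  @,,@,
@,,@,
,@,,,
,,,,,
,@@,@
,@,@@
k=4  @@,@,
@@@,,
,,,,,
@@@,,
,@@,@
,@,,,
k=5  ,,,,@
@,@,@
,,,,,
@,@@,
,,,@,
,,,@@
k=6  ,,,,,
@,,@@
@,@,,
,,@@@
,,,,,
,,,@@
k=7  @,,,,
@@,@@
@,@,,
,@@@@
,,@,,
,,,,,
k=8  @@,,,
,,@@,
,,,,,
@,,,@
,@@,,
,,,,,
k=9  ,@@,,
,@@,,
,,,@@
@@,,,
@@,,,
@,@,,
k=10  @,,@,
@@,,,
,,,@@
,@@,,
,,@,@
@,@,,
k=11  @,@,,
@@@@,
,,,@@
@@@,@
@,@,,
@,@,,
k=12  @,,,,
@,,,,
,,,,,
,,@,,
,,@,,
@,@@@
k=13  @,,@,
,,,,,
,,,,,
,,,,,
,,@,@
@,@@@
k=14  @@@@,
,,,,,
,,,,,
,,,,,
@@@,@
@,@,,
k=15  @,@@@
,@@,,
,,,,,
@@,,,
@,@@@
,,,,,
k=16  @,@@@
@@@,@
@,@,,
@@@@,
@,@@@
,,,,,
k=17  ,,@,,
,,,,,
,,,,,
,,,,,
@,,,,
,,,,,

2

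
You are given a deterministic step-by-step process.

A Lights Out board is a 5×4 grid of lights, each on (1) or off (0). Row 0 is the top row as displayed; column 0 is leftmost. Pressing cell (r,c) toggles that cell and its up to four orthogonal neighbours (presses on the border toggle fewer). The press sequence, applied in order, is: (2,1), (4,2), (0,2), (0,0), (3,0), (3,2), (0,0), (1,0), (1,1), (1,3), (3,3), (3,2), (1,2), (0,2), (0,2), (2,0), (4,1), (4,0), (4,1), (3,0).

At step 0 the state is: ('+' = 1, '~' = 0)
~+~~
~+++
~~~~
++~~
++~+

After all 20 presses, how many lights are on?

13

step 0: ~+~~
~+++
~~~~
++~~
++~+
step 1: ~+~~
~~++
+++~
+~~~
++~+
step 2: ~+~~
~~++
+++~
+~+~
+~+~
step 3: ~~++
~~~+
+++~
+~+~
+~+~
step 4: ++++
+~~+
+++~
+~+~
+~+~
step 5: ++++
+~~+
~++~
~++~
~~+~
step 6: ++++
+~~+
~+~~
~~~+
~~~~
step 7: ~~++
~~~+
~+~~
~~~+
~~~~
step 8: +~++
++~+
++~~
~~~+
~~~~
step 9: ++++
~~++
+~~~
~~~+
~~~~
step 10: +++~
~~~~
+~~+
~~~+
~~~~
step 11: +++~
~~~~
+~~~
~~+~
~~~+
step 12: +++~
~~~~
+~+~
~+~+
~~++
step 13: ++~~
~+++
+~~~
~+~+
~~++
step 14: +~++
~+~+
+~~~
~+~+
~~++
step 15: ++~~
~+++
+~~~
~+~+
~~++
step 16: ++~~
++++
~+~~
++~+
~~++
step 17: ++~~
++++
~+~~
+~~+
++~+
step 18: ++~~
++++
~+~~
~~~+
~~~+
step 19: ++~~
++++
~+~~
~+~+
++++
step 20: ++~~
++++
++~~
+~~+
~+++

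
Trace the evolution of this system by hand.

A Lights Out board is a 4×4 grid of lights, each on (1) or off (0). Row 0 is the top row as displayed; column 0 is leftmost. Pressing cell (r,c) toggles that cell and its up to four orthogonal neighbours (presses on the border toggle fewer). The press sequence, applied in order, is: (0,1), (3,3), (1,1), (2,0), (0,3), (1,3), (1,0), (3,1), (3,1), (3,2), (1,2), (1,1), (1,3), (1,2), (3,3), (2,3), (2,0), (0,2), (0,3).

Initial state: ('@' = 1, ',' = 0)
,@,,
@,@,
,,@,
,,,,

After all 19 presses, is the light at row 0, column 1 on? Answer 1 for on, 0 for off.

gen 0: ,@,,
@,@,
,,@,
,,,,
gen 1: @,@,
@@@,
,,@,
,,,,
gen 2: @,@,
@@@,
,,@@
,,@@
gen 3: @@@,
,,,,
,@@@
,,@@
gen 4: @@@,
@,,,
@,@@
@,@@
gen 5: @@,@
@,,@
@,@@
@,@@
gen 6: @@,,
@,@,
@,@,
@,@@
gen 7: ,@,,
,@@,
,,@,
@,@@
gen 8: ,@,,
,@@,
,@@,
,@,@
gen 9: ,@,,
,@@,
,,@,
@,@@
gen 10: ,@,,
,@@,
,,,,
@@,,
gen 11: ,@@,
,,,@
,,@,
@@,,
gen 12: ,,@,
@@@@
,@@,
@@,,
gen 13: ,,@@
@@,,
,@@@
@@,,
gen 14: ,,,@
@,@@
,@,@
@@,,
gen 15: ,,,@
@,@@
,@,,
@@@@
gen 16: ,,,@
@,@,
,@@@
@@@,
gen 17: ,,,@
,,@,
@,@@
,@@,
gen 18: ,@@,
,,,,
@,@@
,@@,
gen 19: ,@,@
,,,@
@,@@
,@@,

1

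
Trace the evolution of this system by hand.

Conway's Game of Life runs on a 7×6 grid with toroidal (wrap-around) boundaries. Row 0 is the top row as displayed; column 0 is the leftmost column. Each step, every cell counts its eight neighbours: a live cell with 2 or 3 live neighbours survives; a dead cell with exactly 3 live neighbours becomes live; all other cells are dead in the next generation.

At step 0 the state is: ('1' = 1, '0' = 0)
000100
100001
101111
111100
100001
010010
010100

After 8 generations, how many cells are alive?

[0] 000100
100001
101111
111100
100001
010010
010100
[1] 101010
111000
000000
000000
000111
011011
000110
[2] 101010
101101
010000
000010
101101
101000
100000
[3] 101010
101111
111111
111111
101111
101100
100100
[4] 101000
000000
000000
000000
000000
100000
100010
[5] 010001
000000
000000
000000
000000
000001
100000
[6] 100000
000000
000000
000000
000000
000000
100001
[7] 100001
000000
000000
000000
000000
000000
100001
[8] 100001
000000
000000
000000
000000
000000
100001

4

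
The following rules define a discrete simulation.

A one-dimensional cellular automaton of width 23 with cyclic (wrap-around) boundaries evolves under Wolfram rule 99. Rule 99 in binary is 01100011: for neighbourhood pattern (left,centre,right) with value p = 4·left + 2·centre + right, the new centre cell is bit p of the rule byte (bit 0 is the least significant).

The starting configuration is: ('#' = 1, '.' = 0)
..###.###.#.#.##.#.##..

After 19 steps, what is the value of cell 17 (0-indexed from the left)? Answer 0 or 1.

0

k=0  ..###.###.#.#.##.#.##..
k=1  ##..##..##.#.#.##.#.#.#
k=2  .#.#.#.#.##.#.#.##.#.#.
k=3  #.#.#.#.#.##.#.#.##.#..
k=4  .#.#.#.#.#.##.#.#.##..#
k=5  #.#.#.#.#.#.##.#.#.#.#.
k=6  .#.#.#.#.#.#.##.#.#.#.#
k=7  #.#.#.#.#.#.#.##.#.#.#.
k=8  .#.#.#.#.#.#.#.##.#.#.#
k=9  #.#.#.#.#.#.#.#.##.#.#.
k=10  .#.#.#.#.#.#.#.#.##.#.#
k=11  #.#.#.#.#.#.#.#.#.##.#.
k=12  .#.#.#.#.#.#.#.#.#.##.#
k=13  #.#.#.#.#.#.#.#.#.#.##.
k=14  .#.#.#.#.#.#.#.#.#.#.##
k=15  #.#.#.#.#.#.#.#.#.#.#.#
k=16  ##.#.#.#.#.#.#.#.#.#.#.
k=17  .##.#.#.#.#.#.#.#.#.#.#
k=18  #.##.#.#.#.#.#.#.#.#.#.
k=19  .#.##.#.#.#.#.#.#.#.#.#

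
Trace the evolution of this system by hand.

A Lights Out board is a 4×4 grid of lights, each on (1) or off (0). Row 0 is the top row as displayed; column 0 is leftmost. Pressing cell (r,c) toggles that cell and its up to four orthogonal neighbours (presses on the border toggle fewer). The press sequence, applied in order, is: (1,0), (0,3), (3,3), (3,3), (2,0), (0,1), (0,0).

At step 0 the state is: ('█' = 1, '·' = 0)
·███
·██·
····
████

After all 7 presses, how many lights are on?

k=0  ·███
·██·
····
████
k=1  ████
█·█·
█···
████
k=2  ██··
█·██
█···
████
k=3  ██··
█·██
█··█
██··
k=4  ██··
█·██
█···
████
k=5  ██··
··██
·█··
·███
k=6  ··█·
·███
·█··
·███
k=7  ███·
████
·█··
·███

11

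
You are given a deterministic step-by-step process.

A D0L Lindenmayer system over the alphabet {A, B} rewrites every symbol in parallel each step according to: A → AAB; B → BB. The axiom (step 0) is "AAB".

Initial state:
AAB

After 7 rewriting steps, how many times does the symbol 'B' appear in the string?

1024

gen 0: AAB
gen 1: AABAABBB
gen 2: AABAABBBAABAABBBBBBB
gen 3: AABAABBBAABAABBBBBBBAABAABBBAABAABBBBBBBBBBBBBBB
gen 4: AABAABBBAABAABBBBBBBAABAABBBAABAABBBBBBBBBBBBBBBAABAABBBAABAABBBBBBBAABAABBBAABAABBBBBBBBBBBBBBBBBBBBBBBBBBBBBBB
gen 5: AABAABBBAABAABBBBBBBAABAABBBAABAABBBBBBBBBBBBBBBAABAABBBAA…BBBBBBBBBBBBBBBBBBBBBBBBBBBBBBBBBBBBBBBBBBBBBBBBBBBBBBBBBB  (len 256)
gen 6: AABAABBBAABAABBBBBBBAABAABBBAABAABBBBBBBBBBBBBBBAABAABBBAA…BBBBBBBBBBBBBBBBBBBBBBBBBBBBBBBBBBBBBBBBBBBBBBBBBBBBBBBBBB  (len 576)
gen 7: AABAABBBAABAABBBBBBBAABAABBBAABAABBBBBBBBBBBBBBBAABAABBBAA…BBBBBBBBBBBBBBBBBBBBBBBBBBBBBBBBBBBBBBBBBBBBBBBBBBBBBBBBBB  (len 1280)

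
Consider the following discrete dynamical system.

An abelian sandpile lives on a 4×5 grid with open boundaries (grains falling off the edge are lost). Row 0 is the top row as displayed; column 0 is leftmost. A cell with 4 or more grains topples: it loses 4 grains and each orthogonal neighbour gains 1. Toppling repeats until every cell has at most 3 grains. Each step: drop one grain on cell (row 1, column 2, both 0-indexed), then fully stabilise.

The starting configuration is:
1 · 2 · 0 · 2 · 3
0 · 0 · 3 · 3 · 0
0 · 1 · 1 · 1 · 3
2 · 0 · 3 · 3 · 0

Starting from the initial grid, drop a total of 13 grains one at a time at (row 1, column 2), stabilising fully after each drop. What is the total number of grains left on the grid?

0) 1 · 2 · 0 · 2 · 3
0 · 0 · 3 · 3 · 0
0 · 1 · 1 · 1 · 3
2 · 0 · 3 · 3 · 0
1) 1 · 2 · 1 · 3 · 3
0 · 1 · 1 · 0 · 1
0 · 1 · 2 · 2 · 3
2 · 0 · 3 · 3 · 0
2) 1 · 2 · 1 · 3 · 3
0 · 1 · 2 · 0 · 1
0 · 1 · 2 · 2 · 3
2 · 0 · 3 · 3 · 0
3) 1 · 2 · 1 · 3 · 3
0 · 1 · 3 · 0 · 1
0 · 1 · 2 · 2 · 3
2 · 0 · 3 · 3 · 0
4) 1 · 2 · 2 · 3 · 3
0 · 2 · 0 · 1 · 1
0 · 1 · 3 · 2 · 3
2 · 0 · 3 · 3 · 0
5) 1 · 2 · 2 · 3 · 3
0 · 2 · 1 · 1 · 1
0 · 1 · 3 · 2 · 3
2 · 0 · 3 · 3 · 0
6) 1 · 2 · 2 · 3 · 3
0 · 2 · 2 · 1 · 1
0 · 1 · 3 · 2 · 3
2 · 0 · 3 · 3 · 0
7) 1 · 2 · 2 · 3 · 3
0 · 2 · 3 · 1 · 1
0 · 1 · 3 · 2 · 3
2 · 0 · 3 · 3 · 0
8) 1 · 2 · 3 · 3 · 3
0 · 3 · 1 · 3 · 2
0 · 2 · 2 · 1 · 0
2 · 1 · 1 · 1 · 2
9) 1 · 2 · 3 · 3 · 3
0 · 3 · 2 · 3 · 2
0 · 2 · 2 · 1 · 0
2 · 1 · 1 · 1 · 2
10) 1 · 2 · 3 · 3 · 3
0 · 3 · 3 · 3 · 2
0 · 2 · 2 · 1 · 0
2 · 1 · 1 · 1 · 2
11) 2 · 0 · 2 · 2 · 1
1 · 1 · 3 · 2 · 0
0 · 3 · 3 · 2 · 1
2 · 1 · 1 · 1 · 2
12) 2 · 0 · 3 · 2 · 1
1 · 3 · 1 · 3 · 0
1 · 0 · 1 · 3 · 1
2 · 2 · 2 · 1 · 2
13) 2 · 0 · 3 · 2 · 1
1 · 3 · 2 · 3 · 0
1 · 0 · 1 · 3 · 1
2 · 2 · 2 · 1 · 2

32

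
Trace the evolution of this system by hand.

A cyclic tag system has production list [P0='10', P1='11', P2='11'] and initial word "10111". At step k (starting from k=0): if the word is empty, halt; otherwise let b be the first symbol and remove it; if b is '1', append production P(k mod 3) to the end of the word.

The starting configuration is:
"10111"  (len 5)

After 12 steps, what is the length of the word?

11

[0] "10111"  (len 5)
[1] "011110"  (len 6)
[2] "11110"  (len 5)
[3] "111011"  (len 6)
[4] "1101110"  (len 7)
[5] "10111011"  (len 8)
[6] "011101111"  (len 9)
[7] "11101111"  (len 8)
[8] "110111111"  (len 9)
[9] "1011111111"  (len 10)
[10] "01111111110"  (len 11)
[11] "1111111110"  (len 10)
[12] "11111111011"  (len 11)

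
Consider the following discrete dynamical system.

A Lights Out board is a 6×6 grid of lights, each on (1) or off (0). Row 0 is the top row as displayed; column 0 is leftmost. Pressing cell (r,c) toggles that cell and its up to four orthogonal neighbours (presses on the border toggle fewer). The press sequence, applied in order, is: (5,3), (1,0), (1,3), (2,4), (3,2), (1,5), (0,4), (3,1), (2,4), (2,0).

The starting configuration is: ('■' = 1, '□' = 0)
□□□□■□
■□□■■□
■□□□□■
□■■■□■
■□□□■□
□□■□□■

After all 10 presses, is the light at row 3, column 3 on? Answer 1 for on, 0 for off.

0

gen 0: □□□□■□
■□□■■□
■□□□□■
□■■■□■
■□□□■□
□□■□□■
gen 1: □□□□■□
■□□■■□
■□□□□■
□■■■□■
■□□■■□
□□□■■■
gen 2: ■□□□■□
□■□■■□
□□□□□■
□■■■□■
■□□■■□
□□□■■■
gen 3: ■□□■■□
□■■□□□
□□□■□■
□■■■□■
■□□■■□
□□□■■■
gen 4: ■□□■■□
□■■□■□
□□□□■□
□■■■■■
■□□■■□
□□□■■■
gen 5: ■□□■■□
□■■□■□
□□■□■□
□□□□■■
■□■■■□
□□□■■■
gen 6: ■□□■■■
□■■□□■
□□■□■■
□□□□■■
■□■■■□
□□□■■■
gen 7: ■□□□□□
□■■□■■
□□■□■■
□□□□■■
■□■■■□
□□□■■■
gen 8: ■□□□□□
□■■□■■
□■■□■■
■■■□■■
■■■■■□
□□□■■■
gen 9: ■□□□□□
□■■□□■
□■■■□□
■■■□□■
■■■■■□
□□□■■■
gen 10: ■□□□□□
■■■□□■
■□■■□□
□■■□□■
■■■■■□
□□□■■■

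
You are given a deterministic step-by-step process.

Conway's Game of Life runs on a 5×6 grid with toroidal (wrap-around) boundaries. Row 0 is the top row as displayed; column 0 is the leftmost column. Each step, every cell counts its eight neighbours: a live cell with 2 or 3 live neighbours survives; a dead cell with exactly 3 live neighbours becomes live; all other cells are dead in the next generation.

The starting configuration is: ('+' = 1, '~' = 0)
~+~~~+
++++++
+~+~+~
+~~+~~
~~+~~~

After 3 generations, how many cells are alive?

0) ~+~~~+
++++++
+~+~+~
+~~+~~
~~+~~~
1) ~~~~~+
~~~~~~
~~~~~~
~~++~+
+++~~~
2) ++~~~~
~~~~~~
~~~~~~
+~++~~
++++++
3) ~~~++~
~~~~~~
~~~~~~
+~~~~~
~~~~+~

4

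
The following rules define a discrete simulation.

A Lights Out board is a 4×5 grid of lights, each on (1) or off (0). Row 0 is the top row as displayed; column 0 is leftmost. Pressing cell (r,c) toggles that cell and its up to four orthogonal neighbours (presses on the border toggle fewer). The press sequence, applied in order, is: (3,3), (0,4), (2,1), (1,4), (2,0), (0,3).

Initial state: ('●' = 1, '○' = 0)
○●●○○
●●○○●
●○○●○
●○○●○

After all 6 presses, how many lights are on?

9

[0] ○●●○○
●●○○●
●○○●○
●○○●○
[1] ○●●○○
●●○○●
●○○○○
●○●○●
[2] ○●●●●
●●○○○
●○○○○
●○●○●
[3] ○●●●●
●○○○○
○●●○○
●●●○●
[4] ○●●●○
●○○●●
○●●○●
●●●○●
[5] ○●●●○
○○○●●
●○●○●
○●●○●
[6] ○●○○●
○○○○●
●○●○●
○●●○●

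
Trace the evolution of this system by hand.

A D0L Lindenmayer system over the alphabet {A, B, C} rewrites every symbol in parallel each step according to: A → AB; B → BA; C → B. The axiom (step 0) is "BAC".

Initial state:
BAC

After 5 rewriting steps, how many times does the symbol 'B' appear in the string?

40

k=0  BAC
k=1  BAABB
k=2  BAABABBABA
k=3  BAABABBAABBABAABBAAB
k=4  BAABABBAABBABAABABBABAABBAABABBABAABABBA
k=5  BAABABBAABBABAABABBABAABBAABABBAABBABAABBAABABBABAABABBAABBABAABBAABABBAABBABAAB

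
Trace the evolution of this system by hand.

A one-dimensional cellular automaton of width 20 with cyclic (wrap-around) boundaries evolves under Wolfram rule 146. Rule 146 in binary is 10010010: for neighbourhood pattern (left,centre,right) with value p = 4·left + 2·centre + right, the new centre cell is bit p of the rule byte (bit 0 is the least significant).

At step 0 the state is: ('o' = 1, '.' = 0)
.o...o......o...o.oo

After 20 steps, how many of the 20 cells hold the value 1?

[0] .o...o......o...o.oo
[1] ..o.o.o....o.o.o....
[2] .o.....o..o.....o...
[3] o.o...o.oo.o...o.o..
[4] ...o.o......o.o...oo
[5] o.o...o....o...o.o..
[6] ...o.o.o..o.o.o...oo
[7] o.o.....oo.....o.o..
[8] ...o...o..o...o...oo
[9] o.o.o.o.oo.o.o.o.o..
[10] ..................oo
[11] o................o..
[12] .o..............o.oo
[13] ..o............o....
[14] .o.o..........o.o...
[15] o...o........o...o..
[16] .o.o.o......o.o.o.oo
[17] ......o....o........
[18] .....o.o..o.o.......
[19] ....o...oo...o......
[20] ...o.o.o..o.o.o.....

6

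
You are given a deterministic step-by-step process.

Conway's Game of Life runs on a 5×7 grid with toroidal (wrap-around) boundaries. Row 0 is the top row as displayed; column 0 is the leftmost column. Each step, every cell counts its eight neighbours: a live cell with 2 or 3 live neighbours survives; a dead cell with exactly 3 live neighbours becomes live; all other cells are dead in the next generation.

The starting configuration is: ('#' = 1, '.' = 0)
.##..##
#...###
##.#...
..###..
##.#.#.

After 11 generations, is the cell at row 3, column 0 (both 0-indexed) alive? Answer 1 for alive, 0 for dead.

1

step 0: .##..##
#...###
##.#...
..###..
##.#.#.
step 1: ..##...
...##..
##.....
......#
#....#.
step 2: ..##...
.#.##..
#......
.#....#
......#
step 3: ..###..
.#.##..
###....
......#
#.#....
step 4: ....#..
#...#..
####...
..#...#
.##....
step 5: .#.#...
#.#.#..
#.##..#
.......
.###...
step 6: #...#..
#...#.#
#.##..#
#......
.#.#...
step 7: ##.####
....#..
...#.#.
#..#..#
##.....
step 8: .######
#.#....
...#.##
###.#.#
...#...
step 9: ##..###
#......
...###.
###.#.#
.......
step 10: ##...##
##.#...
..####.
###.#.#
..###..
step 11: .....##
...#...
.....#.
#.....#
....#..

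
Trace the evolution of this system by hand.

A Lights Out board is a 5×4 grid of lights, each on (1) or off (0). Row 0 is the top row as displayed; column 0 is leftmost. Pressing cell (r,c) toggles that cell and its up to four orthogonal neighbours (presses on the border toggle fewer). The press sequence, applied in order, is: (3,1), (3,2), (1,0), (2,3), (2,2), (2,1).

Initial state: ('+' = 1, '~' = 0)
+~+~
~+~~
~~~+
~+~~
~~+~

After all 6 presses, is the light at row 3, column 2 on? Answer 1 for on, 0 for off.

1

gen 0: +~+~
~+~~
~~~+
~+~~
~~+~
gen 1: +~+~
~+~~
~+~+
+~+~
~++~
gen 2: +~+~
~+~~
~+++
++~+
~+~~
gen 3: ~~+~
+~~~
++++
++~+
~+~~
gen 4: ~~+~
+~~+
++~~
++~~
~+~~
gen 5: ~~+~
+~++
+~++
+++~
~+~~
gen 6: ~~+~
++++
~+~+
+~+~
~+~~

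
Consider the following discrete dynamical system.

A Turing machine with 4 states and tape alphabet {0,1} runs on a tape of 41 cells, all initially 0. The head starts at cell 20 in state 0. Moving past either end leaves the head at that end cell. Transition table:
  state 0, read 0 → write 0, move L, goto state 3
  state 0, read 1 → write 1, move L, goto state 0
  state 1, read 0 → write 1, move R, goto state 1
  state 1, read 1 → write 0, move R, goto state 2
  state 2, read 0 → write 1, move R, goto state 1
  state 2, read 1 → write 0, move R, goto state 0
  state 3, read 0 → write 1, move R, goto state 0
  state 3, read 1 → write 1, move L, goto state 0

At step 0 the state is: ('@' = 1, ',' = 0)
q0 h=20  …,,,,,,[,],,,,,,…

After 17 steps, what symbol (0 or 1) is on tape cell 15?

1

k=0  q0 h=20  …,,,,,,[,],,,,,,…
k=1  q3 h=19  …,,,,,,[,],,,,,,…
k=2  q0 h=20  …,,,,,@[,],,,,,,…
k=3  q3 h=19  …,,,,,,[@],,,,,,…
k=4  q0 h=18  …,,,,,,[,]@,,,,,…
k=5  q3 h=17  …,,,,,,[,],@,,,,…
k=6  q0 h=18  …,,,,,@[,]@,,,,,…
k=7  q3 h=17  …,,,,,,[@],@,,,,…
k=8  q0 h=16  …,,,,,,[,]@,@,,,…
k=9  q3 h=15  …,,,,,,[,],@,@,,…
k=10  q0 h=16  …,,,,,@[,]@,@,,,…
k=11  q3 h=15  …,,,,,,[@],@,@,,…
k=12  q0 h=14  …,,,,,,[,]@,@,@,…
k=13  q3 h=13  …,,,,,,[,],@,@,@…
k=14  q0 h=14  …,,,,,@[,]@,@,@,…
k=15  q3 h=13  …,,,,,,[@],@,@,@…
k=16  q0 h=12  …,,,,,,[,]@,@,@,…
k=17  q3 h=11  …,,,,,,[,],@,@,@…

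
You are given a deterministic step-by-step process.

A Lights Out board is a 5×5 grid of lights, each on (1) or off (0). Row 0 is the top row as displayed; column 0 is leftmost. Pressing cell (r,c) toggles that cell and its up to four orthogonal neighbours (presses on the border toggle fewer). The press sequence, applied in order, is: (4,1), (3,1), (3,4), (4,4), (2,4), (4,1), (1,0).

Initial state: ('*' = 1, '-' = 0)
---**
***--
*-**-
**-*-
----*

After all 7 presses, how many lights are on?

t=0: ---**
***--
*-**-
**-*-
----*
t=1: ---**
***--
*-**-
*--*-
***-*
t=2: ---**
***--
****-
-***-
*-*-*
t=3: ---**
***--
*****
-**-*
*-*--
t=4: ---**
***--
*****
-**--
*-***
t=5: ---**
***-*
***--
-**-*
*-***
t=6: ---**
***-*
***--
--*-*
-*-**
t=7: *--**
--*-*
-**--
--*-*
-*-**

12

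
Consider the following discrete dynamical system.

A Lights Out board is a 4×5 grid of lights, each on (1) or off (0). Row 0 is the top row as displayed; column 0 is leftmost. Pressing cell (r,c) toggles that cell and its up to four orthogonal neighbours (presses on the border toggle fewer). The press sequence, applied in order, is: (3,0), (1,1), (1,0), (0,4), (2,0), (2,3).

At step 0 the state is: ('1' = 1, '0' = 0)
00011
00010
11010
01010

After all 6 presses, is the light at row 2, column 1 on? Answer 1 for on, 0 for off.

1

gen 0: 00011
00010
11010
01010
gen 1: 00011
00010
01010
10010
gen 2: 01011
11110
00010
10010
gen 3: 11011
00110
10010
10010
gen 4: 11000
00111
10010
10010
gen 5: 11000
10111
01010
00010
gen 6: 11000
10101
01101
00000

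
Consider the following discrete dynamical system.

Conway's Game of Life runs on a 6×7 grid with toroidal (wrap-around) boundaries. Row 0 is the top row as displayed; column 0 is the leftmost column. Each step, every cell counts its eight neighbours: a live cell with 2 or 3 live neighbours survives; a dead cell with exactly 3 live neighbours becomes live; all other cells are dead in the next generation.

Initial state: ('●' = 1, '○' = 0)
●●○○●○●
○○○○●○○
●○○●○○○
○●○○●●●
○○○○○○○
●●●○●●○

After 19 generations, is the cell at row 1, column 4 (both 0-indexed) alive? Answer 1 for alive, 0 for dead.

1

[0] ●●○○●○●
○○○○●○○
●○○●○○○
○●○○●●●
○○○○○○○
●●●○●●○
[1] ○○●○●○●
○●○●●●●
●○○●○○●
●○○○●●●
○○●●○○○
○○●●●●○
[2] ●●○○○○●
○●○○○○○
○●●●○○○
●●●○●●○
○●●○○○○
○●○○○●○
[3] ○●●○○○●
○○○○○○○
○○○●●○○
●○○○●○○
○○○●●●●
○○○○○○●
[4] ●○○○○○○
○○●●○○○
○○○●●○○
○○○○○○●
●○○●●○●
○○●●●○●
[5] ○●○○●○○
○○●●●○○
○○●●●○○
●○○○○○●
●○●○●○●
○●●○●○●
[6] ●●○○●○○
○●○○○●○
○●●○●●○
●○●○●○●
○○●○○○○
○○●○●○●
[7] ●●●●●○●
○○○●○●●
○○●○●○○
●○●○●○●
●○●○○○●
●○●○○●○
[8] ○○○○○○○
○○○○○○●
●●●○●○○
●○●○○○●
○○●○○○○
○○○○●●○
[9] ○○○○○●○
●●○○○○○
○○●●○●○
●○●○○○●
○●○●○●●
○○○○○○○
[10] ○○○○○○○
○●●○●○●
○○●●○○○
●○○○○○○
○●●○○●●
○○○○●●●
[11] ●○○●●○●
○●●○○○○
●○●●○○○
●○○●○○●
○●○○●○○
●○○○●○●
[12] ○○●●●○●
○○○○●○●
●○○●○○●
●○○●●○●
○●○●●○○
○●○○●○●
[13] ○○●○●○●
○○●○●○●
○○○●○○○
○●○○○○●
○●○○○○●
○●○○○○○
[14] ●●●○○○○
○○●○●○○
●○●●○●○
○○●○○○○
○●●○○○○
○●●○○●○
[15] ●○○○○○○
●○○○●○●
○○●○●○○
○○○○○○○
○○○●○○○
○○○●○○○
[16] ●○○○○○●
●●○●○●●
○○○●○●○
○○○●○○○
○○○○○○○
○○○○○○○
[17] ○●○○○●○
○●●○○●○
●○○●○●○
○○○○●○○
○○○○○○○
○○○○○○○
[18] ○●●○○○○
●●●○○●○
○●●●○●●
○○○○●○○
○○○○○○○
○○○○○○○
[19] ●○●○○○○
○○○○●●○
○○○●○●●
○○●●●●○
○○○○○○○
○○○○○○○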